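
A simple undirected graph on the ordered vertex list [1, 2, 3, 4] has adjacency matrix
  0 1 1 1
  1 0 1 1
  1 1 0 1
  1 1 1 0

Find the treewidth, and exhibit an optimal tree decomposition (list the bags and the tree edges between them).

Treewidth 3.
One optimal decomposition is:
Bags: B1 = {1, 2, 3, 4}
Tree: (single bag)

A single bag containing all 4 vertices is trivially a valid decomposition of width 3. Conversely, {1, 2, 3, 4} is a clique of size 4, and the vertices of any clique must share a bag in every tree decomposition; so some bag has ≥ 4 vertices and tw(G) ≥ 3. The upper and lower bounds meet at 3, so that is the treewidth.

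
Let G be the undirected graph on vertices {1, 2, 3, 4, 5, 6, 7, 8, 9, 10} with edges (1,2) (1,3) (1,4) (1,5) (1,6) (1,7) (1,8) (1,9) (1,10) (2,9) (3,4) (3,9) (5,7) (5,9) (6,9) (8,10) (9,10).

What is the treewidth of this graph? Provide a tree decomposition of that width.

Each bag holds 3 vertices, so the decomposition has width 2, which upper-bounds the treewidth. For the lower bound, the 3 vertices {1, 8, 10} are pairwise adjacent, and any tree decomposition puts a clique entirely inside one bag — forcing width ≥ 2. Therefore the treewidth is 2.

Treewidth 2.
Bags: B1 = {1, 5, 9}  B2 = {1, 5, 7}  B3 = {1, 3, 9}  B4 = {1, 9, 10}  B5 = {1, 3, 4}  B6 = {1, 2, 9}  B7 = {1, 6, 9}  B8 = {1, 8, 10}
Tree: B1–B2, B1–B3, B1–B4, B3–B5, B3–B6, B4–B7, B4–B8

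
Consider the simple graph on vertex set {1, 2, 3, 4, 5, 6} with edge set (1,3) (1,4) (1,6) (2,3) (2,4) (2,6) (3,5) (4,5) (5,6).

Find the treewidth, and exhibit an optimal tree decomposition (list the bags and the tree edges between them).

The largest bag has 4 vertices, giving width 3; this decomposition certifies tw(G) ≤ 3. For the lower bound: the 4 vertex sets {2,6}, {1,4}, {3}, {5} are disjoint, each induces a connected subgraph, and every pair is joined by at least one edge of G. Contracting each set to a single vertex therefore yields K_{4} as a minor, and since treewidth is minor-monotone, tw(G) ≥ tw(K_{4}) = 3. Hence tw(G) = 3 exactly.

Treewidth 3.
One such decomposition:
Bags: B1 = {2, 3, 4, 6}  B2 = {1, 3, 4, 6}  B3 = {3, 4, 5, 6}
Tree: B1–B2, B2–B3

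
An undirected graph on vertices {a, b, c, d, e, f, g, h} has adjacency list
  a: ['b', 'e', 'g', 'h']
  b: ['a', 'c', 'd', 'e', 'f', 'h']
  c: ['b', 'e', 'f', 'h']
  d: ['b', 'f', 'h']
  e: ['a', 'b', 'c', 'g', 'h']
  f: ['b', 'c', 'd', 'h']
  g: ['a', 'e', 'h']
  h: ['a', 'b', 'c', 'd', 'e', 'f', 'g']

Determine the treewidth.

3

A width-3 tree decomposition is:
Bags: B1 = {a, b, e, h}  B2 = {b, c, e, h}  B3 = {b, c, f, h}  B4 = {a, e, g, h}  B5 = {b, d, f, h}
Tree: B1–B2, B2–B3, B1–B4, B3–B5
Every bag has size at most 4, so the width is 4 − 1 = 3 and tw(G) ≤ 3. On the other hand G contains the 4-clique {a, e, g, h}. A clique must lie in a single bag of any decomposition, so no decomposition can have width below 3. The upper and lower bounds meet at 3, so that is the treewidth.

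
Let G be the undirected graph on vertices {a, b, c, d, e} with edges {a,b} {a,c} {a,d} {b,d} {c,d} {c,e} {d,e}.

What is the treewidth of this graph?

2

A width-2 tree decomposition is:
Bags: B1 = {c, d, e}  B2 = {a, c, d}  B3 = {a, b, d}
Tree: B1–B2, B2–B3
Each bag holds 3 vertices, so the decomposition has width 2, which upper-bounds the treewidth. For the lower bound, the 3 vertices {c, d, e} are pairwise adjacent, and any tree decomposition puts a clique entirely inside one bag — forcing width ≥ 2. Combining the bounds, tw(G) = 2.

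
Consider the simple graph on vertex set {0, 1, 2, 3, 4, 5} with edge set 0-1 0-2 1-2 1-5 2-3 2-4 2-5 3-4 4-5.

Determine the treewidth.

2

A width-2 tree decomposition is:
Bags: B1 = {2, 4, 5}  B2 = {2, 3, 4}  B3 = {1, 2, 5}  B4 = {0, 1, 2}
Tree: B1–B2, B1–B3, B3–B4
Every bag has size at most 3, so the width is 3 − 1 = 2 and tw(G) ≤ 2. For the lower bound, the 3 vertices {0, 1, 2} are pairwise adjacent, and any tree decomposition puts a clique entirely inside one bag — forcing width ≥ 2. The upper and lower bounds meet at 2, so that is the treewidth.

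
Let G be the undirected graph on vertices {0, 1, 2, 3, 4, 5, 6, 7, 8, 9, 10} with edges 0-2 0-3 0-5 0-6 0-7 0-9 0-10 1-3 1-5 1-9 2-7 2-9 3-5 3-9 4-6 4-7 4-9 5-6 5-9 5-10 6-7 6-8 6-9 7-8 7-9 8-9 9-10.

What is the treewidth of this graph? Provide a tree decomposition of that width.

Every bag has size at most 4, so the width is 4 − 1 = 3 and tw(G) ≤ 3. Conversely, {0, 2, 7, 9} is a clique of size 4, and the vertices of any clique must share a bag in every tree decomposition; so some bag has ≥ 4 vertices and tw(G) ≥ 3. The upper and lower bounds meet at 3, so that is the treewidth.

Treewidth 3.
Bags: B1 = {0, 5, 6, 9}  B2 = {0, 6, 7, 9}  B3 = {6, 7, 8, 9}  B4 = {0, 2, 7, 9}  B5 = {4, 6, 7, 9}  B6 = {0, 5, 9, 10}  B7 = {0, 3, 5, 9}  B8 = {1, 3, 5, 9}
Tree: B1–B2, B2–B3, B2–B4, B2–B5, B1–B6, B1–B7, B7–B8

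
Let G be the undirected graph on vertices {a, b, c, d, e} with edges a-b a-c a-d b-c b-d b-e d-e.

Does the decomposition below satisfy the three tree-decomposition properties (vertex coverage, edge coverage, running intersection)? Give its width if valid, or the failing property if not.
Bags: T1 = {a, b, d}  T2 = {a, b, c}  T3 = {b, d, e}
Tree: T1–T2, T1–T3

Yes; width 2.

Checking the three conditions: (i) the bags cover all of {a, b, c, d, e}; (ii) for each edge, some bag contains both endpoints; (iii) the bags containing any fixed vertex form a subtree. All hold, so the decomposition is valid with width 3 − 1 = 2.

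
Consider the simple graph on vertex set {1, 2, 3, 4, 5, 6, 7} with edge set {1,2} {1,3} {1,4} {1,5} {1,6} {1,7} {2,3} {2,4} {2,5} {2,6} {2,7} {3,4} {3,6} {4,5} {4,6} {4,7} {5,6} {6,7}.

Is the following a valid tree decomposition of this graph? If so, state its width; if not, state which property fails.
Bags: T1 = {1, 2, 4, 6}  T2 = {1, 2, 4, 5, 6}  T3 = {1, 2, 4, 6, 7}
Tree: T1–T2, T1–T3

No — vertex 3 appears in no bag.

A tree decomposition must satisfy three properties: every vertex lies in some bag; for every edge, both endpoints lie together in some bag; and for every vertex, the bags containing it form a connected subtree. Here vertex 3 appears in no bag, so the decomposition is invalid.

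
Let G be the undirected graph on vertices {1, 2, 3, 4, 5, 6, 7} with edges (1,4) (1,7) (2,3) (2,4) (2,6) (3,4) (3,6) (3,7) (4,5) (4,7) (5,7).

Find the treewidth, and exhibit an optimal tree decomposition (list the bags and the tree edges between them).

Treewidth 2.
One such decomposition:
Bags: B1 = {2, 3, 4}  B2 = {3, 4, 7}  B3 = {4, 5, 7}  B4 = {2, 3, 6}  B5 = {1, 4, 7}
Tree: B1–B2, B2–B3, B1–B4, B2–B5

Every bag has size at most 3, so the width is 3 − 1 = 2 and tw(G) ≤ 2. For the lower bound, the 3 vertices {2, 3, 4} are pairwise adjacent, and any tree decomposition puts a clique entirely inside one bag — forcing width ≥ 2. Hence tw(G) = 2 exactly.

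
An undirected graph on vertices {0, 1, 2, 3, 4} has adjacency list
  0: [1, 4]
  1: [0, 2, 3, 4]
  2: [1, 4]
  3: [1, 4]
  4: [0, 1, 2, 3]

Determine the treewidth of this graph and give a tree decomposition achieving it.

The largest bag has 3 vertices, giving width 2; this decomposition certifies tw(G) ≤ 2. For the lower bound, the 3 vertices {0, 1, 4} are pairwise adjacent, and any tree decomposition puts a clique entirely inside one bag — forcing width ≥ 2. Therefore the treewidth is 2.

Treewidth 2.
One such decomposition:
Bags: B1 = {1, 2, 4}  B2 = {0, 1, 4}  B3 = {1, 3, 4}
Tree: B1–B2, B1–B3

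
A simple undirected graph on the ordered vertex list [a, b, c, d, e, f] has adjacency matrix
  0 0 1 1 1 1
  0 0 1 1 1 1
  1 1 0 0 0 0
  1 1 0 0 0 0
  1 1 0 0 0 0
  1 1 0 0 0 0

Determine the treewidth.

2

A width-2 tree decomposition is:
Bags: B1 = {a, b, d}  B2 = {a, b, c}  B3 = {a, b, e}  B4 = {a, b, f}
Tree: B1–B2, B2–B3, B3–B4
Every bag has size at most 3, so the width is 3 − 1 = 2 and tw(G) ≤ 2. For the lower bound, G contains the cycle b–d–a–c–b, so G is not a forest; only forests have treewidth ≤ 1, hence tw(G) ≥ 2. Therefore the treewidth is 2.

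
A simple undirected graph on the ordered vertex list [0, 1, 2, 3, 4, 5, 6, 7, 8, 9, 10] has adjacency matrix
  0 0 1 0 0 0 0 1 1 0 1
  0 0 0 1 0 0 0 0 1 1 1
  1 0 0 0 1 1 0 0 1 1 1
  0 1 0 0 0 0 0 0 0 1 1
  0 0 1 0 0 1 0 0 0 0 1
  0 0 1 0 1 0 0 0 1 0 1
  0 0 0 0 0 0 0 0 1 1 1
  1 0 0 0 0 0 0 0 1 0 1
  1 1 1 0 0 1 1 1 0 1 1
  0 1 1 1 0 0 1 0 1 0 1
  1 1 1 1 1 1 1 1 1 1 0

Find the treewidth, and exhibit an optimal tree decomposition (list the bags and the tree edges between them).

Treewidth 3.
One such decomposition:
Bags: B1 = {2, 8, 9, 10}  B2 = {1, 8, 9, 10}  B3 = {1, 3, 9, 10}  B4 = {6, 8, 9, 10}  B5 = {2, 5, 8, 10}  B6 = {0, 2, 8, 10}  B7 = {0, 7, 8, 10}  B8 = {2, 4, 5, 10}
Tree: B1–B2, B2–B3, B2–B4, B1–B5, B5–B6, B6–B7, B5–B8

Each bag holds 4 vertices, so the decomposition has width 3, which upper-bounds the treewidth. On the other hand G contains the 4-clique {1, 8, 9, 10}. A clique must lie in a single bag of any decomposition, so no decomposition can have width below 3. Combining the bounds, tw(G) = 3.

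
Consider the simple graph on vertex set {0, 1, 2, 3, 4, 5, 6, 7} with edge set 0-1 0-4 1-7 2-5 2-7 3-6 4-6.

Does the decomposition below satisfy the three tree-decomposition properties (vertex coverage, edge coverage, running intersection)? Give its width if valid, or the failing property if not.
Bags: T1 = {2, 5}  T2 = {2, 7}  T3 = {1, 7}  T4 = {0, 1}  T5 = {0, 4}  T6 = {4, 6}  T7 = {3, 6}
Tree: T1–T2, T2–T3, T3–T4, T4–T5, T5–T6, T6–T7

Yes; width 1.

Vertex coverage: the bags together contain {0, 1, 2, 3, 4, 5, 6, 7}, the full vertex set. Edge coverage: each edge of G has both endpoints in at least one bag. Running intersection: for every vertex, the bags containing it form a connected subtree. All three properties hold, so this is a valid tree decomposition of width max|bag| − 1 = 1, and hence tw(G) ≤ 1.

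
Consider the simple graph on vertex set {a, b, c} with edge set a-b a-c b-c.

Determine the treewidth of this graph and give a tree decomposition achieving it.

A single bag containing all 3 vertices is trivially a valid decomposition of width 2. For the lower bound, the 3 vertices {a, b, c} are pairwise adjacent, and any tree decomposition puts a clique entirely inside one bag — forcing width ≥ 2. The upper and lower bounds meet at 2, so that is the treewidth.

Treewidth 2.
One such decomposition:
Bags: B1 = {a, b, c}
Tree: (single bag)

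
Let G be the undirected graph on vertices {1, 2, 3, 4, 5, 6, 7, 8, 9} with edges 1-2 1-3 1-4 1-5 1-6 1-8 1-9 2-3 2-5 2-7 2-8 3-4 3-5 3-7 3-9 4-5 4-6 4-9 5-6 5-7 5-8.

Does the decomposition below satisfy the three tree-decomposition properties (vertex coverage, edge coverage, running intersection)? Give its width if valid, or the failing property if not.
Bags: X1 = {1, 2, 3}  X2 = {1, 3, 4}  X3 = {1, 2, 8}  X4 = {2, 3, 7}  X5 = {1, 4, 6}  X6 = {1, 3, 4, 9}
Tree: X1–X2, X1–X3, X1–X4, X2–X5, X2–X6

No — vertex 5 appears in no bag.

A tree decomposition must satisfy three properties: every vertex lies in some bag; for every edge, both endpoints lie together in some bag; and for every vertex, the bags containing it form a connected subtree. Here vertex 5 appears in no bag, so the decomposition is invalid.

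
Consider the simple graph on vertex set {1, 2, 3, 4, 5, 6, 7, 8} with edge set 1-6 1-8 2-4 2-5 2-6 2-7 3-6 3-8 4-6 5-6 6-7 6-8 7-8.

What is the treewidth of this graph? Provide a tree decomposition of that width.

Treewidth 2.
One optimal decomposition is:
Bags: B1 = {2, 6, 7}  B2 = {2, 4, 6}  B3 = {6, 7, 8}  B4 = {3, 6, 8}  B5 = {1, 6, 8}  B6 = {2, 5, 6}
Tree: B1–B2, B1–B3, B3–B4, B4–B5, B2–B6

The largest bag has 3 vertices, giving width 2; this decomposition certifies tw(G) ≤ 2. For the lower bound, the 3 vertices {1, 6, 8} are pairwise adjacent, and any tree decomposition puts a clique entirely inside one bag — forcing width ≥ 2. The upper and lower bounds meet at 2, so that is the treewidth.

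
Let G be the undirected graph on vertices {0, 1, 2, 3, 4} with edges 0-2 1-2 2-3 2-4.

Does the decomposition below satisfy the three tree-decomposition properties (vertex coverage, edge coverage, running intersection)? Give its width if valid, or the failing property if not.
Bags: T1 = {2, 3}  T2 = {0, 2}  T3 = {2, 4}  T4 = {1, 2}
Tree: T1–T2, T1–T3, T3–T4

Yes; width 1.

Checking the three conditions: (i) the bags cover all of {0, 1, 2, 3, 4}; (ii) for each edge, some bag contains both endpoints; (iii) the bags containing any fixed vertex form a subtree. All hold, so the decomposition is valid with width 2 − 1 = 1.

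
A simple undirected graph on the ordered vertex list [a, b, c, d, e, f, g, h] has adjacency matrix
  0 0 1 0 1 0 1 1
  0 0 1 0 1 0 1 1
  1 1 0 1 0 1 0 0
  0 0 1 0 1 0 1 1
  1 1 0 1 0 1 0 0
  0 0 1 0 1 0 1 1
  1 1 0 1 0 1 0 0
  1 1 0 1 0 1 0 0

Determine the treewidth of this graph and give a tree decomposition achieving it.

The largest bag has 5 vertices, giving width 4; this decomposition certifies tw(G) ≤ 4. For the lower bound: the 5 vertex sets {d,h}, {b,g}, {a,e}, {c}, {f} are disjoint, each induces a connected subgraph, and every pair is joined by at least one edge of G. Contracting each set to a single vertex therefore yields K_{5} as a minor, and since treewidth is minor-monotone, tw(G) ≥ tw(K_{5}) = 4. The upper and lower bounds meet at 4, so that is the treewidth.

Treewidth 4.
One such decomposition:
Bags: B1 = {c, d, e, g, h}  B2 = {b, c, e, g, h}  B3 = {a, c, e, g, h}  B4 = {c, e, f, g, h}
Tree: B1–B2, B2–B3, B3–B4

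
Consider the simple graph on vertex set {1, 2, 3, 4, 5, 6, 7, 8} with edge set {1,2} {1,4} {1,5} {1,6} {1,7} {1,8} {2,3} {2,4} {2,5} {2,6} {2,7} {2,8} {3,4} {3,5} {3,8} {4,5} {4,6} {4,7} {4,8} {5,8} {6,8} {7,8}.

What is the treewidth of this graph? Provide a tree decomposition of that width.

Treewidth 4.
Bags: B1 = {1, 2, 4, 5, 8}  B2 = {1, 2, 4, 7, 8}  B3 = {2, 3, 4, 5, 8}  B4 = {1, 2, 4, 6, 8}
Tree: B1–B2, B1–B3, B2–B4

Each bag holds 5 vertices, so the decomposition has width 4, which upper-bounds the treewidth. For the lower bound, the 5 vertices {1, 2, 4, 5, 8} are pairwise adjacent, and any tree decomposition puts a clique entirely inside one bag — forcing width ≥ 4. The upper and lower bounds meet at 4, so that is the treewidth.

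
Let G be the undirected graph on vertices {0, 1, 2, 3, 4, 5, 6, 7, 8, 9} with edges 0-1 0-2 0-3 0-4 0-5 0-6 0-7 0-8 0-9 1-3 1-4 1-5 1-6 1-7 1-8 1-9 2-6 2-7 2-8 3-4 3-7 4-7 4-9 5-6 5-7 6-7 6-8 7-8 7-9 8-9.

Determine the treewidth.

A width-4 tree decomposition is:
Bags: B1 = {0, 1, 5, 6, 7}  B2 = {0, 1, 6, 7, 8}  B3 = {0, 1, 7, 8, 9}  B4 = {0, 1, 4, 7, 9}  B5 = {0, 1, 3, 4, 7}  B6 = {0, 2, 6, 7, 8}
Tree: B1–B2, B2–B3, B3–B4, B4–B5, B2–B6
Each bag holds 5 vertices, so the decomposition has width 4, which upper-bounds the treewidth. For the lower bound, the 5 vertices {0, 1, 7, 8, 9} are pairwise adjacent, and any tree decomposition puts a clique entirely inside one bag — forcing width ≥ 4. Hence tw(G) = 4 exactly.

4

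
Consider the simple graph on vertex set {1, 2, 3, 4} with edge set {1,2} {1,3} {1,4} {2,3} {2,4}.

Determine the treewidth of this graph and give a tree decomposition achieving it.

Each bag holds 3 vertices, so the decomposition has width 2, which upper-bounds the treewidth. For the lower bound, the 3 vertices {1, 2, 3} are pairwise adjacent, and any tree decomposition puts a clique entirely inside one bag — forcing width ≥ 2. Therefore the treewidth is 2.

Treewidth 2.
One such decomposition:
Bags: B1 = {1, 2, 3}  B2 = {1, 2, 4}
Tree: B1–B2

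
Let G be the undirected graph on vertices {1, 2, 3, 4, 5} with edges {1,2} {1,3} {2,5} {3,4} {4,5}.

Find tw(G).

2

A width-2 tree decomposition is:
Bags: B1 = {1, 2, 3}  B2 = {2, 3, 4}  B3 = {2, 4, 5}
Tree: B1–B2, B2–B3
The largest bag has 3 vertices, giving width 2; this decomposition certifies tw(G) ≤ 2. The edges 2–1–3–4–5–2 form a cycle, so G is not a tree and its treewidth is at least 2. The upper and lower bounds meet at 2, so that is the treewidth.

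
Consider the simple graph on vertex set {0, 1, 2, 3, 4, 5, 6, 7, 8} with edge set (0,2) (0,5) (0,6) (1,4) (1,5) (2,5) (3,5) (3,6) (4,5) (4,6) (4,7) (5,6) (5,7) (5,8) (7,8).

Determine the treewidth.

A width-2 tree decomposition is:
Bags: B1 = {4, 5, 6}  B2 = {3, 5, 6}  B3 = {4, 5, 7}  B4 = {0, 5, 6}  B5 = {1, 4, 5}  B6 = {5, 7, 8}  B7 = {0, 2, 5}
Tree: B1–B2, B1–B3, B2–B4, B1–B5, B3–B6, B4–B7
Each bag holds 3 vertices, so the decomposition has width 2, which upper-bounds the treewidth. On the other hand G contains the 3-clique {0, 2, 5}. A clique must lie in a single bag of any decomposition, so no decomposition can have width below 2. Therefore the treewidth is 2.

2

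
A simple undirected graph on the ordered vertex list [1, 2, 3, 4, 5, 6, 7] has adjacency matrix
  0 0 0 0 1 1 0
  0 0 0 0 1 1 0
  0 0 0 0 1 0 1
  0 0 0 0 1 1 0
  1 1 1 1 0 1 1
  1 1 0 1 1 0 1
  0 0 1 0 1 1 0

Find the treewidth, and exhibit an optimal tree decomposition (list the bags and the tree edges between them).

Treewidth 2.
One such decomposition:
Bags: B1 = {5, 6, 7}  B2 = {1, 5, 6}  B3 = {3, 5, 7}  B4 = {2, 5, 6}  B5 = {4, 5, 6}
Tree: B1–B2, B1–B3, B2–B4, B4–B5

The largest bag has 3 vertices, giving width 2; this decomposition certifies tw(G) ≤ 2. For the lower bound, the 3 vertices {3, 5, 7} are pairwise adjacent, and any tree decomposition puts a clique entirely inside one bag — forcing width ≥ 2. Combining the bounds, tw(G) = 2.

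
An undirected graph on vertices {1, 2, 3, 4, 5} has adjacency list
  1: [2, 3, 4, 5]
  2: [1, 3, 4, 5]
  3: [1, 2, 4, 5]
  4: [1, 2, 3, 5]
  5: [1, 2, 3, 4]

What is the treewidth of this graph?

A width-4 tree decomposition is:
Bags: B1 = {1, 2, 3, 4, 5}
Tree: (single bag)
With just one bag of size 5, the width is 5 − 1 = 4, so tw(G) ≤ 4. Conversely, {1, 2, 3, 4, 5} is a clique of size 5, and the vertices of any clique must share a bag in every tree decomposition; so some bag has ≥ 5 vertices and tw(G) ≥ 4. Hence tw(G) = 4 exactly.

4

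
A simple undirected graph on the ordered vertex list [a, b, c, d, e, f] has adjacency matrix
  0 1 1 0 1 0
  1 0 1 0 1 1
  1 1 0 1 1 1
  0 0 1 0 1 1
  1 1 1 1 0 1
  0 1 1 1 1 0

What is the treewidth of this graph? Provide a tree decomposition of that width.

Treewidth 3.
One optimal decomposition is:
Bags: B1 = {c, d, e, f}  B2 = {b, c, e, f}  B3 = {a, b, c, e}
Tree: B1–B2, B2–B3

Every bag has size at most 4, so the width is 4 − 1 = 3 and tw(G) ≤ 3. Conversely, {a, b, c, e} is a clique of size 4, and the vertices of any clique must share a bag in every tree decomposition; so some bag has ≥ 4 vertices and tw(G) ≥ 3. Therefore the treewidth is 3.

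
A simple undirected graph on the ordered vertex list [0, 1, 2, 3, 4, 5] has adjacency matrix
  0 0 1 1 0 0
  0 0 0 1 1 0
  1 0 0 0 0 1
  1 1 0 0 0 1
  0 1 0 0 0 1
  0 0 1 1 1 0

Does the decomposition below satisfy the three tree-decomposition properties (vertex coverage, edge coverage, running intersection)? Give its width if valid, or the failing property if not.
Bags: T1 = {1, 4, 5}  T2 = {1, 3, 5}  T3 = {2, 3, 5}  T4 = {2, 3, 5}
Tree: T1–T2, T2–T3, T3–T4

A tree decomposition must satisfy three properties: every vertex lies in some bag; for every edge, both endpoints lie together in some bag; and for every vertex, the bags containing it form a connected subtree. Here vertex 0 appears in no bag, so the decomposition is invalid.

No — vertex 0 appears in no bag.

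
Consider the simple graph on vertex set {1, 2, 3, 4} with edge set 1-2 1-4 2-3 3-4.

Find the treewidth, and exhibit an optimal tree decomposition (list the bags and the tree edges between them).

Each bag holds 3 vertices, so the decomposition has width 2, which upper-bounds the treewidth. For the lower bound, G contains the cycle 2–3–4–1–2, so G is not a forest; only forests have treewidth ≤ 1, hence tw(G) ≥ 2. Hence tw(G) = 2 exactly.

Treewidth 2.
One such decomposition:
Bags: B1 = {2, 3, 4}  B2 = {1, 2, 4}
Tree: B1–B2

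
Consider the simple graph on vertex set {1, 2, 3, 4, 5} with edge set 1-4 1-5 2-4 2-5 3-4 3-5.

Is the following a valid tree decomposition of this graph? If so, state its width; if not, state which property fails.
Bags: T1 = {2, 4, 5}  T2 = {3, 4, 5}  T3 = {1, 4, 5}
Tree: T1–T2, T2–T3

Vertex coverage: the bags together contain {1, 2, 3, 4, 5}, the full vertex set. Edge coverage: each edge of G has both endpoints in at least one bag. Running intersection: for every vertex, the bags containing it form a connected subtree. All three properties hold, so this is a valid tree decomposition of width max|bag| − 1 = 2, and hence tw(G) ≤ 2.

Yes; width 2.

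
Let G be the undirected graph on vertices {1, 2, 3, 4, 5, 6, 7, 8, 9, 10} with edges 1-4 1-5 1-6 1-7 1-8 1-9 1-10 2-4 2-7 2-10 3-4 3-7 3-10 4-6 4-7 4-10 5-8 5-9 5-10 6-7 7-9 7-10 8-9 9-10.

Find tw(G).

3

A width-3 tree decomposition is:
Bags: B1 = {1, 4, 7, 10}  B2 = {1, 7, 9, 10}  B3 = {1, 5, 9, 10}  B4 = {2, 4, 7, 10}  B5 = {1, 4, 6, 7}  B6 = {3, 4, 7, 10}  B7 = {1, 5, 8, 9}
Tree: B1–B2, B2–B3, B1–B4, B1–B5, B1–B6, B3–B7
Every bag has size at most 4, so the width is 4 − 1 = 3 and tw(G) ≤ 3. On the other hand G contains the 4-clique {1, 5, 8, 9}. A clique must lie in a single bag of any decomposition, so no decomposition can have width below 3. The upper and lower bounds meet at 3, so that is the treewidth.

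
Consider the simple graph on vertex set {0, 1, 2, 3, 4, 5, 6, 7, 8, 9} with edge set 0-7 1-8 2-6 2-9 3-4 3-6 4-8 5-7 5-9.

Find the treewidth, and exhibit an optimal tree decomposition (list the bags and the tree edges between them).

Treewidth 1.
Bags: B1 = {0, 7}  B2 = {5, 7}  B3 = {5, 9}  B4 = {2, 9}  B5 = {2, 6}  B6 = {3, 6}  B7 = {3, 4}  B8 = {4, 8}  B9 = {1, 8}
Tree: B1–B2, B2–B3, B3–B4, B4–B5, B5–B6, B6–B7, B7–B8, B8–B9

The largest bag has 2 vertices, giving width 1; this decomposition certifies tw(G) ≤ 1. Any graph with an edge has treewidth ≥ 1, and G has the edge 0–7. Hence tw(G) = 1 exactly.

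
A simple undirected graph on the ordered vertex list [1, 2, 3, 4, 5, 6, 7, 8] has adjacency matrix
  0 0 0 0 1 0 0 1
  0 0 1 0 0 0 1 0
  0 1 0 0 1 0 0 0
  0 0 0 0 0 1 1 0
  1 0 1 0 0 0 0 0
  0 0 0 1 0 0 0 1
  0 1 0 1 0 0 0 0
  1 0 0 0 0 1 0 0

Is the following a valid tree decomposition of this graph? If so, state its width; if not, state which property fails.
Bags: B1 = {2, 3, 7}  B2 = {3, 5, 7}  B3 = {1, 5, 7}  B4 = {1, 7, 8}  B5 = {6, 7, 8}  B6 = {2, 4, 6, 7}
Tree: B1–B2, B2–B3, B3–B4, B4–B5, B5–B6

No — bags containing vertex 2 are not connected in the tree.

A tree decomposition must satisfy three properties: every vertex lies in some bag; for every edge, both endpoints lie together in some bag; and for every vertex, the bags containing it form a connected subtree. Here bags containing vertex 2 are not connected in the tree, so the decomposition is invalid.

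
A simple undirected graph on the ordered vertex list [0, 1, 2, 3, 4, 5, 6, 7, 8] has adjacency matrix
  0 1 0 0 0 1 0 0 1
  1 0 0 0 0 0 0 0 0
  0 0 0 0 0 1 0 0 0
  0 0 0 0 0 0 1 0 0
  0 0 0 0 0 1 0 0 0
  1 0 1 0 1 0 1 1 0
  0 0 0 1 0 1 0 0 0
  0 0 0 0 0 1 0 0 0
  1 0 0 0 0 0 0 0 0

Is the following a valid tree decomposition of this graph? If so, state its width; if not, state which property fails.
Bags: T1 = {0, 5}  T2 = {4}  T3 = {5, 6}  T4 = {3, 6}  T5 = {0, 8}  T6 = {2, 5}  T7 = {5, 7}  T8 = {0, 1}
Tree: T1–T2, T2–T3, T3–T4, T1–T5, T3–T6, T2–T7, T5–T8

A tree decomposition must satisfy three properties: every vertex lies in some bag; for every edge, both endpoints lie together in some bag; and for every vertex, the bags containing it form a connected subtree. Here edge (5,4) lies in no bag, so the decomposition is invalid.

No — edge (5,4) lies in no bag.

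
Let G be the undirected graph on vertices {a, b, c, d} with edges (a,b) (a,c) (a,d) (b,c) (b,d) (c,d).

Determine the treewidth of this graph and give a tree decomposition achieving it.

With just one bag of size 4, the width is 4 − 1 = 3, so tw(G) ≤ 3. Conversely, {a, b, c, d} is a clique of size 4, and the vertices of any clique must share a bag in every tree decomposition; so some bag has ≥ 4 vertices and tw(G) ≥ 3. Hence tw(G) = 3 exactly.

Treewidth 3.
Bags: B1 = {a, b, c, d}
Tree: (single bag)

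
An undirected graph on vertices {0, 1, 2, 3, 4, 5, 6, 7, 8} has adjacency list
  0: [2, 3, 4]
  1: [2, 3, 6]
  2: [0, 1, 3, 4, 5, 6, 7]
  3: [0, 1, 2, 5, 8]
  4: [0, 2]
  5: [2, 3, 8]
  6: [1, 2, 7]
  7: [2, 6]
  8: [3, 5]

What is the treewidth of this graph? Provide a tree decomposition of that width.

Treewidth 2.
Bags: B1 = {0, 2, 3}  B2 = {0, 2, 4}  B3 = {1, 2, 3}  B4 = {1, 2, 6}  B5 = {2, 6, 7}  B6 = {2, 3, 5}  B7 = {3, 5, 8}
Tree: B1–B2, B1–B3, B3–B4, B4–B5, B3–B6, B6–B7

Every bag has size at most 3, so the width is 3 − 1 = 2 and tw(G) ≤ 2. Conversely, {3, 5, 8} is a clique of size 3, and the vertices of any clique must share a bag in every tree decomposition; so some bag has ≥ 3 vertices and tw(G) ≥ 2. Combining the bounds, tw(G) = 2.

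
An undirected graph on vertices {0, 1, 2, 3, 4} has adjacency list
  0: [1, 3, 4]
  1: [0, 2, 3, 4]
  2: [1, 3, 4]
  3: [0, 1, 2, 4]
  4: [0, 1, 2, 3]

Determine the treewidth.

A width-3 tree decomposition is:
Bags: B1 = {1, 2, 3, 4}  B2 = {0, 1, 3, 4}
Tree: B1–B2
Each bag holds 4 vertices, so the decomposition has width 3, which upper-bounds the treewidth. On the other hand G contains the 4-clique {0, 1, 3, 4}. A clique must lie in a single bag of any decomposition, so no decomposition can have width below 3. Therefore the treewidth is 3.

3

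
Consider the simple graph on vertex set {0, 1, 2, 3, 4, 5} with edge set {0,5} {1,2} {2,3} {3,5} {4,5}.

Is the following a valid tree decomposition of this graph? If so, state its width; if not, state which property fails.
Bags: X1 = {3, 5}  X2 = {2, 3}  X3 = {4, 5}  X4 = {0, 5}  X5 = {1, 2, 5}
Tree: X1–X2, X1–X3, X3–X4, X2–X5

No — bags containing vertex 5 are not connected in the tree.

A tree decomposition must satisfy three properties: every vertex lies in some bag; for every edge, both endpoints lie together in some bag; and for every vertex, the bags containing it form a connected subtree. Here bags containing vertex 5 are not connected in the tree, so the decomposition is invalid.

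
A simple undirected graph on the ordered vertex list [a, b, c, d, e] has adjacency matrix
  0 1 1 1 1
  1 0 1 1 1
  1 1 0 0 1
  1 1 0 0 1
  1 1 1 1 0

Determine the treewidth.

A width-3 tree decomposition is:
Bags: B1 = {a, b, d, e}  B2 = {a, b, c, e}
Tree: B1–B2
Every bag has size at most 4, so the width is 4 − 1 = 3 and tw(G) ≤ 3. Conversely, {a, b, d, e} is a clique of size 4, and the vertices of any clique must share a bag in every tree decomposition; so some bag has ≥ 4 vertices and tw(G) ≥ 3. Therefore the treewidth is 3.

3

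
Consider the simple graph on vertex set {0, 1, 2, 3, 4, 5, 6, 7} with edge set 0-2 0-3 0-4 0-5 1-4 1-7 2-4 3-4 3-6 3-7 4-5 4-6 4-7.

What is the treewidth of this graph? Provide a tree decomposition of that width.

The largest bag has 3 vertices, giving width 2; this decomposition certifies tw(G) ≤ 2. For the lower bound, the 3 vertices {0, 2, 4} are pairwise adjacent, and any tree decomposition puts a clique entirely inside one bag — forcing width ≥ 2. Combining the bounds, tw(G) = 2.

Treewidth 2.
Bags: B1 = {0, 3, 4}  B2 = {3, 4, 6}  B3 = {0, 4, 5}  B4 = {3, 4, 7}  B5 = {1, 4, 7}  B6 = {0, 2, 4}
Tree: B1–B2, B1–B3, B1–B4, B4–B5, B1–B6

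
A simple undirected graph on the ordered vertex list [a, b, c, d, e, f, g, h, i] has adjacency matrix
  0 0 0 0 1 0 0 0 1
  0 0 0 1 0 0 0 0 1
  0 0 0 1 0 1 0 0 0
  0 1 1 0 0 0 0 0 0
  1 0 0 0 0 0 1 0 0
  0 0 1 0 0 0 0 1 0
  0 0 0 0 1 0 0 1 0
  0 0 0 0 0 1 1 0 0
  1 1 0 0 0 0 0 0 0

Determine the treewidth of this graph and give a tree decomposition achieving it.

Treewidth 2.
One such decomposition:
Bags: B1 = {a, e, i}  B2 = {b, e, i}  B3 = {b, d, e}  B4 = {c, d, e}  B5 = {c, e, f}  B6 = {e, f, h}  B7 = {e, g, h}
Tree: B1–B2, B2–B3, B3–B4, B4–B5, B5–B6, B6–B7

The largest bag has 3 vertices, giving width 2; this decomposition certifies tw(G) ≤ 2. Since e–a–i–b–d–c–f–h–g–e is a cycle in G, G is not acyclic. Forests are exactly the graphs of treewidth ≤ 1, so tw(G) ≥ 2. Hence tw(G) = 2 exactly.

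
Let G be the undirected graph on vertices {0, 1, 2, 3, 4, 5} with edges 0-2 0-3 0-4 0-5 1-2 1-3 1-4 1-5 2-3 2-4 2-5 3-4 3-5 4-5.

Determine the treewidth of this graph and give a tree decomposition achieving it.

Each bag holds 5 vertices, so the decomposition has width 4, which upper-bounds the treewidth. Conversely, {0, 2, 3, 4, 5} is a clique of size 5, and the vertices of any clique must share a bag in every tree decomposition; so some bag has ≥ 5 vertices and tw(G) ≥ 4. Hence tw(G) = 4 exactly.

Treewidth 4.
One optimal decomposition is:
Bags: B1 = {1, 2, 3, 4, 5}  B2 = {0, 2, 3, 4, 5}
Tree: B1–B2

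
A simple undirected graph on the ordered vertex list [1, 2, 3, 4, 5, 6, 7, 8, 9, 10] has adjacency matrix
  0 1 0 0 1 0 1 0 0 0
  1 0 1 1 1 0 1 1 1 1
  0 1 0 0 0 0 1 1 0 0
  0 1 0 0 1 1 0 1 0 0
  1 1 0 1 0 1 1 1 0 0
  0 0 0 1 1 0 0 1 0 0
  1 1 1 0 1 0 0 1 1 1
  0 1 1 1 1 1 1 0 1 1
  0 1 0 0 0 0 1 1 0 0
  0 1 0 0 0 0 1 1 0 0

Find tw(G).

3

A width-3 tree decomposition is:
Bags: B1 = {2, 3, 7, 8}  B2 = {2, 7, 8, 10}  B3 = {2, 5, 7, 8}  B4 = {2, 4, 5, 8}  B5 = {2, 7, 8, 9}  B6 = {4, 5, 6, 8}  B7 = {1, 2, 5, 7}
Tree: B1–B2, B2–B3, B3–B4, B1–B5, B4–B6, B3–B7
The largest bag has 4 vertices, giving width 3; this decomposition certifies tw(G) ≤ 3. For the lower bound, the 4 vertices {2, 4, 5, 8} are pairwise adjacent, and any tree decomposition puts a clique entirely inside one bag — forcing width ≥ 3. Combining the bounds, tw(G) = 3.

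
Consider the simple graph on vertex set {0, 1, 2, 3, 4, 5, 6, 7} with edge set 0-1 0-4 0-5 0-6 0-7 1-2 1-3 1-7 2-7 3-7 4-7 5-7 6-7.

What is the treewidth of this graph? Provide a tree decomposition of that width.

Each bag holds 3 vertices, so the decomposition has width 2, which upper-bounds the treewidth. For the lower bound, the 3 vertices {0, 1, 7} are pairwise adjacent, and any tree decomposition puts a clique entirely inside one bag — forcing width ≥ 2. Combining the bounds, tw(G) = 2.

Treewidth 2.
One such decomposition:
Bags: B1 = {0, 1, 7}  B2 = {0, 6, 7}  B3 = {0, 4, 7}  B4 = {0, 5, 7}  B5 = {1, 2, 7}  B6 = {1, 3, 7}
Tree: B1–B2, B1–B3, B2–B4, B1–B5, B5–B6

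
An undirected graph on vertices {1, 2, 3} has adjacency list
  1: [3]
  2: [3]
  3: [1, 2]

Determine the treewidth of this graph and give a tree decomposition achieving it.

The largest bag has 2 vertices, giving width 1; this decomposition certifies tw(G) ≤ 1. G has an edge, so its treewidth is at least 1. Hence tw(G) = 1 exactly.

Treewidth 1.
One such decomposition:
Bags: B1 = {2, 3}  B2 = {1, 3}
Tree: B1–B2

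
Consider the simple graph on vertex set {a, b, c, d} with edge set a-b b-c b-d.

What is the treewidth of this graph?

1

A width-1 tree decomposition is:
Bags: B1 = {a, b}  B2 = {b, d}  B3 = {b, c}
Tree: B1–B2, B2–B3
Every bag has size at most 2, so the width is 2 − 1 = 1 and tw(G) ≤ 1. Any graph with an edge has treewidth ≥ 1, and G has the edge a–b. Hence tw(G) = 1 exactly.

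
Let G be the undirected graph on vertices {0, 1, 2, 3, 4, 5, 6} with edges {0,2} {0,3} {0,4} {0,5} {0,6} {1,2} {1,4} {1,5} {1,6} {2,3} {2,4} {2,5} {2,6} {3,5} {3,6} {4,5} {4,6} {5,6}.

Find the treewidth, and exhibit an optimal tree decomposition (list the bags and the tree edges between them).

Every bag has size at most 5, so the width is 5 − 1 = 4 and tw(G) ≤ 4. For the lower bound, the 5 vertices {0, 2, 3, 5, 6} are pairwise adjacent, and any tree decomposition puts a clique entirely inside one bag — forcing width ≥ 4. Combining the bounds, tw(G) = 4.

Treewidth 4.
Bags: B1 = {0, 2, 4, 5, 6}  B2 = {1, 2, 4, 5, 6}  B3 = {0, 2, 3, 5, 6}
Tree: B1–B2, B1–B3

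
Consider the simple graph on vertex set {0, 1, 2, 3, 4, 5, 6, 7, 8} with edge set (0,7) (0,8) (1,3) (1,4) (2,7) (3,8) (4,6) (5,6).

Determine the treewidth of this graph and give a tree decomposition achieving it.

The largest bag has 2 vertices, giving width 1; this decomposition certifies tw(G) ≤ 1. Since G has at least one edge (e.g. 5–6), it is not an edgeless graph, so tw(G) ≥ 1. Therefore the treewidth is 1.

Treewidth 1.
One optimal decomposition is:
Bags: B1 = {5, 6}  B2 = {4, 6}  B3 = {1, 4}  B4 = {1, 3}  B5 = {3, 8}  B6 = {0, 8}  B7 = {0, 7}  B8 = {2, 7}
Tree: B1–B2, B2–B3, B3–B4, B4–B5, B5–B6, B6–B7, B7–B8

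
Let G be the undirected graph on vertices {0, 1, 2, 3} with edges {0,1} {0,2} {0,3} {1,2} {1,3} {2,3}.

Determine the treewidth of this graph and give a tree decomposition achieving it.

A single bag containing all 4 vertices is trivially a valid decomposition of width 3. On the other hand G contains the 4-clique {0, 1, 2, 3}. A clique must lie in a single bag of any decomposition, so no decomposition can have width below 3. Therefore the treewidth is 3.

Treewidth 3.
One optimal decomposition is:
Bags: B1 = {0, 1, 2, 3}
Tree: (single bag)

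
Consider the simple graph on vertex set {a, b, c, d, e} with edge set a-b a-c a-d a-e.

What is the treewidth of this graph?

1

A width-1 tree decomposition is:
Bags: B1 = {a, b}  B2 = {a, c}  B3 = {a, d}  B4 = {a, e}
Tree: B1–B2, B1–B3, B3–B4
Every bag has size at most 2, so the width is 2 − 1 = 1 and tw(G) ≤ 1. Any graph with an edge has treewidth ≥ 1, and G has the edge b–a. Therefore the treewidth is 1.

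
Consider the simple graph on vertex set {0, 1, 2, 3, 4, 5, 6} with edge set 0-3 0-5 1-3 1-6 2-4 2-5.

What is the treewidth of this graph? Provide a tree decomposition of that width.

Treewidth 1.
One optimal decomposition is:
Bags: B1 = {0, 3}  B2 = {0, 5}  B3 = {2, 5}  B4 = {1, 3}  B5 = {2, 4}  B6 = {1, 6}
Tree: B1–B2, B2–B3, B1–B4, B3–B5, B4–B6

The largest bag has 2 vertices, giving width 1; this decomposition certifies tw(G) ≤ 1. G has an edge, so its treewidth is at least 1. The upper and lower bounds meet at 1, so that is the treewidth.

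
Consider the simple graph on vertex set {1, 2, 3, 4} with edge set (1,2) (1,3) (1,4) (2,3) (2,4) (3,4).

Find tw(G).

A width-3 tree decomposition is:
Bags: B1 = {1, 2, 3, 4}
Tree: (single bag)
With just one bag of size 4, the width is 4 − 1 = 3, so tw(G) ≤ 3. On the other hand G contains the 4-clique {1, 2, 3, 4}. A clique must lie in a single bag of any decomposition, so no decomposition can have width below 3. Hence tw(G) = 3 exactly.

3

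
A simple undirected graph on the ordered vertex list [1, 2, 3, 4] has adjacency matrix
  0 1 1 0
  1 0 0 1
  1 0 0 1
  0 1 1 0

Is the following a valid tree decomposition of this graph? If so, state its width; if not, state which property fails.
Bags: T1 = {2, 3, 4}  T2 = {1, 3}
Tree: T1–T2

A tree decomposition must satisfy three properties: every vertex lies in some bag; for every edge, both endpoints lie together in some bag; and for every vertex, the bags containing it form a connected subtree. Here edge (2,1) lies in no bag, so the decomposition is invalid.

No — edge (2,1) lies in no bag.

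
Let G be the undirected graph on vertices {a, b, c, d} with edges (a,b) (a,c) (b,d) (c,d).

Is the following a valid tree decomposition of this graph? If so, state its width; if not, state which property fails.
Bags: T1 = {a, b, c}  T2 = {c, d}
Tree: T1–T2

No — edge (b,d) lies in no bag.

A tree decomposition must satisfy three properties: every vertex lies in some bag; for every edge, both endpoints lie together in some bag; and for every vertex, the bags containing it form a connected subtree. Here edge (b,d) lies in no bag, so the decomposition is invalid.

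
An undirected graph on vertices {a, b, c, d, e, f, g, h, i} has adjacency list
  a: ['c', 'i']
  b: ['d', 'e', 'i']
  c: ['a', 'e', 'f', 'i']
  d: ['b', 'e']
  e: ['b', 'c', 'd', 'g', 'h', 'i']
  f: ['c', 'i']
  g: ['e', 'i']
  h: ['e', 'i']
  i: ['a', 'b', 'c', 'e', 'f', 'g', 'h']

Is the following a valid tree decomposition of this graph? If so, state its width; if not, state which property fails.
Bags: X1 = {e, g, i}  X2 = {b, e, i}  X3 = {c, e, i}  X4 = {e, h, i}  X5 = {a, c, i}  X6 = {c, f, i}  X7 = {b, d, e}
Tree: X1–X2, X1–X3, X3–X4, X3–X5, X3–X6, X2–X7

Every vertex of G appears in some bag (union = {a, b, c, d, e, f, g, h, i}); every edge is covered by a bag; and for each vertex v the set of bags containing v is connected in the bag tree. The decomposition is therefore valid. The largest bag has 3 vertices, so the width is 2.

Yes; width 2.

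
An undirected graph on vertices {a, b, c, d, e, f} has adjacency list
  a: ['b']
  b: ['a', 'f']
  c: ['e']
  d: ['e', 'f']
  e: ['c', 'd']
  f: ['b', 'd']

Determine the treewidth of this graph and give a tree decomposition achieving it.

Treewidth 1.
One optimal decomposition is:
Bags: B1 = {a, b}  B2 = {b, f}  B3 = {d, f}  B4 = {d, e}  B5 = {c, e}
Tree: B1–B2, B2–B3, B3–B4, B4–B5

Every bag has size at most 2, so the width is 2 − 1 = 1 and tw(G) ≤ 1. G has an edge, so its treewidth is at least 1. Therefore the treewidth is 1.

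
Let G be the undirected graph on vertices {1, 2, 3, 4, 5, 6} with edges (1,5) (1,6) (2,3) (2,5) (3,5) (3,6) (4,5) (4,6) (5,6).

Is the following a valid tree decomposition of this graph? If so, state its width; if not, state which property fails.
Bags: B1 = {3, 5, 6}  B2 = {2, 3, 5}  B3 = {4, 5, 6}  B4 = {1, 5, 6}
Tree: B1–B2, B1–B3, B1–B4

Vertex coverage: the bags together contain {1, 2, 3, 4, 5, 6}, the full vertex set. Edge coverage: each edge of G has both endpoints in at least one bag. Running intersection: for every vertex, the bags containing it form a connected subtree. All three properties hold, so this is a valid tree decomposition of width max|bag| − 1 = 2, and hence tw(G) ≤ 2.

Yes; width 2.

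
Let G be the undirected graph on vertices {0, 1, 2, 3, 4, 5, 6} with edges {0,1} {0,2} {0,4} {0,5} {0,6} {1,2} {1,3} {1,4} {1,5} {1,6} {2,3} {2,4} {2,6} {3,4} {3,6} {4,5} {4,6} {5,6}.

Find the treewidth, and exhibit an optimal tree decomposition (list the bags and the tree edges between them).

Treewidth 4.
One optimal decomposition is:
Bags: B1 = {0, 1, 2, 4, 6}  B2 = {0, 1, 4, 5, 6}  B3 = {1, 2, 3, 4, 6}
Tree: B1–B2, B1–B3

Every bag has size at most 5, so the width is 5 − 1 = 4 and tw(G) ≤ 4. For the lower bound, the 5 vertices {0, 1, 2, 4, 6} are pairwise adjacent, and any tree decomposition puts a clique entirely inside one bag — forcing width ≥ 4. Hence tw(G) = 4 exactly.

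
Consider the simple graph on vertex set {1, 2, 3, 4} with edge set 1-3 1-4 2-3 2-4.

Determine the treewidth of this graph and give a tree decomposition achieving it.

Treewidth 2.
One optimal decomposition is:
Bags: B1 = {1, 2, 4}  B2 = {1, 2, 3}
Tree: B1–B2

Each bag holds 3 vertices, so the decomposition has width 2, which upper-bounds the treewidth. The edges 2–4–1–3–2 form a cycle, so G is not a tree and its treewidth is at least 2. Combining the bounds, tw(G) = 2.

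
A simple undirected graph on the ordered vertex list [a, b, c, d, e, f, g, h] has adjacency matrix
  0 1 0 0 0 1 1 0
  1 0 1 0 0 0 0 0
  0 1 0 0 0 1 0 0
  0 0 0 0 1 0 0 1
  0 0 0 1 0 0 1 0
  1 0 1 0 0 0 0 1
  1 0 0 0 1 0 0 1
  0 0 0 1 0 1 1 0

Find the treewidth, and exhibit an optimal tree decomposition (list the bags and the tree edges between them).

The largest bag has 3 vertices, giving width 2; this decomposition certifies tw(G) ≤ 2. The edges e–d–h–g–e form a cycle, so G is not a tree and its treewidth is at least 2. Hence tw(G) = 2 exactly.

Treewidth 2.
One such decomposition:
Bags: B1 = {d, e, g}  B2 = {d, g, h}  B3 = {a, g, h}  B4 = {a, f, h}  B5 = {a, b, f}  B6 = {b, c, f}
Tree: B1–B2, B2–B3, B3–B4, B4–B5, B5–B6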